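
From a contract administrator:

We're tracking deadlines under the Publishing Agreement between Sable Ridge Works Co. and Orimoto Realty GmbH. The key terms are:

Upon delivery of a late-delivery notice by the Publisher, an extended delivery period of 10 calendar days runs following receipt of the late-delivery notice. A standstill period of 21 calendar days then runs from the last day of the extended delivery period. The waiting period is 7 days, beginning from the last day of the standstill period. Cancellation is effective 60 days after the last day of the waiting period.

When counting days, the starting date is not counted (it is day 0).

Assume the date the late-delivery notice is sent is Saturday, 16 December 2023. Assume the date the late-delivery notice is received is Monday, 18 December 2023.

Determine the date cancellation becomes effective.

25 March 2024

The last day of the extended delivery period: 18 December 2023 + 10 days = 28 December 2023.
The last day of the standstill period: 21 calendar days after 28 December 2023 is 18 January 2024.
The last day of the waiting period: 18 January 2024 + 7 days = 25 January 2024.
Adding 60 calendar days to 25 January 2024 gives 25 March 2024, which is the date cancellation becomes effective.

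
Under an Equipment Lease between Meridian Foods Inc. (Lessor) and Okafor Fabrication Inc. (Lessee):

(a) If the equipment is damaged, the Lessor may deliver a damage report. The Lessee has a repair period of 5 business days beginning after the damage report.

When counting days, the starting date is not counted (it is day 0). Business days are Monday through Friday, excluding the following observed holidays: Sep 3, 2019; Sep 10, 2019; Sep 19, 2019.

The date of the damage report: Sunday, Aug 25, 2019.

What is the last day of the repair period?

From Sunday, Aug 25, 2019, 5 business days (Aug 26, Aug 27, Aug 28, Aug 29, Aug 30, skipping weekends) brings us to Friday, Aug 30, 2019, which is the last day of the repair period.

Aug 30, 2019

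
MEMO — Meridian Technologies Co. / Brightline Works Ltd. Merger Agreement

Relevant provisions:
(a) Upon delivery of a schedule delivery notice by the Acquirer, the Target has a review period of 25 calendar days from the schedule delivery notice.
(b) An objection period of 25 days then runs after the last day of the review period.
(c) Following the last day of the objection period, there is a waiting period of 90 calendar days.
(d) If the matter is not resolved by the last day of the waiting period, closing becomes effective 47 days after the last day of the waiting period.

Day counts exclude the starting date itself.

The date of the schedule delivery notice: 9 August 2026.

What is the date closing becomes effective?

The last day of the review period: 25 calendar days after 9 August 2026 is 3 September 2026.
Adding 25 calendar days to 3 September 2026 gives 28 September 2026, which is the last day of the objection period.
Adding 90 calendar days to 28 September 2026 gives 27 December 2026, which is the last day of the waiting period.
The date closing becomes effective: 47 calendar days after 27 December 2026 is 12 February 2027.

12 February 2027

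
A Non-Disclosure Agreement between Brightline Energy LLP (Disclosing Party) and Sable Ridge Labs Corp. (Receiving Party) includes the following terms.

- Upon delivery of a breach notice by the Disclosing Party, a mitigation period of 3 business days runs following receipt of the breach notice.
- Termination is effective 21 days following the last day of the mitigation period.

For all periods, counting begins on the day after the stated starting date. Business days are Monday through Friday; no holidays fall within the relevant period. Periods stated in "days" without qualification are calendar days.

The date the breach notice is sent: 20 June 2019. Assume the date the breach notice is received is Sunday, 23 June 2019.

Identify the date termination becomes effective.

17 July 2019

The last day of the mitigation period: counting 3 business days from Sunday, 23 June 2019 (Jun 24, Jun 25, Jun 26, skipping weekends) reaches Wednesday, 26 June 2019.
The date termination becomes effective: 26 June 2019 + 21 days = 17 July 2019.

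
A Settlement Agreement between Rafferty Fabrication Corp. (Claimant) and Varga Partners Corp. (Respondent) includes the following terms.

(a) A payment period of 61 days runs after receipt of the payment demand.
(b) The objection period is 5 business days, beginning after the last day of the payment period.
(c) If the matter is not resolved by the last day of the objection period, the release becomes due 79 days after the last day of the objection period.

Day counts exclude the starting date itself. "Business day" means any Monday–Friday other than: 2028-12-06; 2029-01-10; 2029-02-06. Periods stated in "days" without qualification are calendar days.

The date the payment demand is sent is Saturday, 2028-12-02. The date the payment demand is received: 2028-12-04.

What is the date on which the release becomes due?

2029-05-02

The last day of the payment period: 61 calendar days after 2028-12-04 is 2029-02-03.
The last day of the objection period: 5 business days after Saturday, 2029-02-03, skipping weekends and the listed holiday on Feb 6 — Feb 5, Feb 7, Feb 8, Feb 9, Feb 12 — lands on Monday, 2029-02-12.
The date on which the release becomes due: 79 calendar days after 2029-02-12 is 2029-05-02.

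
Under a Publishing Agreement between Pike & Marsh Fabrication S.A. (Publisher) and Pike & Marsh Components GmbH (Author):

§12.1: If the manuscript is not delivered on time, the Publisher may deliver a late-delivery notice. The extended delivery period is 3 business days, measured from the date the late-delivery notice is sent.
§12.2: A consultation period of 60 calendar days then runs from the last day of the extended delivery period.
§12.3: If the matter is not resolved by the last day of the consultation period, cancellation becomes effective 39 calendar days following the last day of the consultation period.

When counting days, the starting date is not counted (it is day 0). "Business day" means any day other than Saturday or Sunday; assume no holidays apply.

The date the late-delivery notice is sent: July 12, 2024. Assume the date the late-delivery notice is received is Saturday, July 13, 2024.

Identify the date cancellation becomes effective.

October 24, 2024

From Friday, July 12, 2024, 3 business days (Jul 15, Jul 16, Jul 17, skipping weekends) brings us to Wednesday, July 17, 2024, which is the last day of the extended delivery period.
The last day of the consultation period: July 17, 2024 + 60 days = September 15, 2024.
The date cancellation becomes effective: September 15, 2024 + 39 days = October 24, 2024.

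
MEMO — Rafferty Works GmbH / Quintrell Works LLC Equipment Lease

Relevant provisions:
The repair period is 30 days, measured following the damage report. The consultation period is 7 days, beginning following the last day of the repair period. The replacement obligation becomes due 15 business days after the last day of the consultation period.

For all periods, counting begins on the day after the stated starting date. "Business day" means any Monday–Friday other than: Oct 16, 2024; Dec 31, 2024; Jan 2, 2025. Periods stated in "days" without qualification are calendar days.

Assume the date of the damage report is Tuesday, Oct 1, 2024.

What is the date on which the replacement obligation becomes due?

Nov 28, 2024

The last day of the repair period: Oct 1, 2024 + 30 days = Oct 31, 2024.
The last day of the consultation period: Oct 31, 2024 + 7 days = Nov 7, 2024.
The date on which the replacement obligation becomes due: counting 15 business days from Thursday, Nov 7, 2024 (Nov 8, Nov 11, Nov 12, Nov 13, …, Nov 26, Nov 27, Nov 28, skipping weekends) reaches Thursday, Nov 28, 2024.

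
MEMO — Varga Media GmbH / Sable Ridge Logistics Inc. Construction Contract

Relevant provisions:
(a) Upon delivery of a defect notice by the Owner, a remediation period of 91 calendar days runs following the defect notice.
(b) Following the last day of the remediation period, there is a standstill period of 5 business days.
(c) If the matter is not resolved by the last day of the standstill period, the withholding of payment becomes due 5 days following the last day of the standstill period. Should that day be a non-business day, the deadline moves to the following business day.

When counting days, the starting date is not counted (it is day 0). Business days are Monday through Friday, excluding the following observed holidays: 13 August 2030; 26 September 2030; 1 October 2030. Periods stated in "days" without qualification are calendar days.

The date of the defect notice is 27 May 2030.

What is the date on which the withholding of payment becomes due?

The last day of the remediation period: 27 May 2030 + 91 days = 26 August 2030.
The last day of the standstill period: 5 business days after Monday, 26 August 2030, skipping weekends — Aug 27, Aug 28, Aug 29, Aug 30, Sep 2 — lands on Monday, 2 September 2030.
The date on which the withholding of payment becomes due: 5 calendar days after 2 September 2030 is 7 September 2030. That falls on a Saturday, so it rolls to the next business day, Monday, 9 September 2030.

9 September 2030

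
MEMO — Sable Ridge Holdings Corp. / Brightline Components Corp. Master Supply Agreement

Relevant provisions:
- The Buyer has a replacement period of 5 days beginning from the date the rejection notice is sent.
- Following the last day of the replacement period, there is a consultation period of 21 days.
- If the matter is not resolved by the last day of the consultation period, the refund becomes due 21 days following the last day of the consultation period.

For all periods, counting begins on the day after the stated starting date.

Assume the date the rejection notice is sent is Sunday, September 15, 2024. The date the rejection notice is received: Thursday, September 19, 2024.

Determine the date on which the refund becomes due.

November 1, 2024

Adding 5 calendar days to September 15, 2024 gives September 20, 2024, which is the last day of the replacement period.
The last day of the consultation period: 21 calendar days after September 20, 2024 is October 11, 2024.
The date on which the refund becomes due: 21 calendar days after October 11, 2024 is November 1, 2024.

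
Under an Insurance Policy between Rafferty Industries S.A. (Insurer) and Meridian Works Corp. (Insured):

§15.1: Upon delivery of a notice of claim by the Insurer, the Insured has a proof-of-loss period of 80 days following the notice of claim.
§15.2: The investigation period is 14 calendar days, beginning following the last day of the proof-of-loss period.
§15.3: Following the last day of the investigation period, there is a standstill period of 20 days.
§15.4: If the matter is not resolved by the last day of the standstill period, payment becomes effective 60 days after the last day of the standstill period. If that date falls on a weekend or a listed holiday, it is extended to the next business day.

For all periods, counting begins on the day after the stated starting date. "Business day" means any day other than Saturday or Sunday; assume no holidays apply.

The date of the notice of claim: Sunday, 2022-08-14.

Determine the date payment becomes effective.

The last day of the proof-of-loss period: 2022-08-14 + 80 days = 2022-11-02.
Adding 14 calendar days to 2022-11-02 gives 2022-11-16, which is the last day of the investigation period.
Adding 20 calendar days to 2022-11-16 gives 2022-12-06, which is the last day of the standstill period.
The date payment becomes effective: 2022-12-06 + 60 days = 2023-02-04. That falls on a Saturday, so it rolls to the next business day, Monday, 2023-02-06.

2023-02-06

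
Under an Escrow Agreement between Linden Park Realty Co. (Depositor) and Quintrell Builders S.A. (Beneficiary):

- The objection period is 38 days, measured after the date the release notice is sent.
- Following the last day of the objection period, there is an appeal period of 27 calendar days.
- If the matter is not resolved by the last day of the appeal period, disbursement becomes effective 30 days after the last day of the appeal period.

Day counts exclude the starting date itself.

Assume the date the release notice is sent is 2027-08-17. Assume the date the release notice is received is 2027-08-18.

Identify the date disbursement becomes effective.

The last day of the objection period: 38 calendar days after 2027-08-17 is 2027-09-24.
The last day of the appeal period: 2027-09-24 + 27 days = 2027-10-21.
Adding 30 calendar days to 2027-10-21 gives 2027-11-20, which is the date disbursement becomes effective.

2027-11-20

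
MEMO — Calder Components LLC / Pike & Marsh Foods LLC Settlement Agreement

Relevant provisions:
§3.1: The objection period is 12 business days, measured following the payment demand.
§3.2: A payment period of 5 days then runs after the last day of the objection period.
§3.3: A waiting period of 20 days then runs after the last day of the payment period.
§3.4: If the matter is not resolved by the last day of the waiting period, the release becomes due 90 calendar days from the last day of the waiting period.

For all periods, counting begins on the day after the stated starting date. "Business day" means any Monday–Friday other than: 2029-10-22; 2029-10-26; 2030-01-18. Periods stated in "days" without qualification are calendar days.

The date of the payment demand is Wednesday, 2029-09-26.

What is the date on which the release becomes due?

From Wednesday, 2029-09-26, 12 business days (Sep 27, Sep 28, Oct 1, Oct 2, …, Oct 10, Oct 11, Oct 12, skipping weekends) brings us to Friday, 2029-10-12, which is the last day of the objection period.
The last day of the payment period: 5 calendar days after 2029-10-12 is 2029-10-17.
The last day of the waiting period: 20 calendar days after 2029-10-17 is 2029-11-06.
Adding 90 calendar days to 2029-11-06 gives 2030-02-04, which is the date on which the release becomes due.

2030-02-04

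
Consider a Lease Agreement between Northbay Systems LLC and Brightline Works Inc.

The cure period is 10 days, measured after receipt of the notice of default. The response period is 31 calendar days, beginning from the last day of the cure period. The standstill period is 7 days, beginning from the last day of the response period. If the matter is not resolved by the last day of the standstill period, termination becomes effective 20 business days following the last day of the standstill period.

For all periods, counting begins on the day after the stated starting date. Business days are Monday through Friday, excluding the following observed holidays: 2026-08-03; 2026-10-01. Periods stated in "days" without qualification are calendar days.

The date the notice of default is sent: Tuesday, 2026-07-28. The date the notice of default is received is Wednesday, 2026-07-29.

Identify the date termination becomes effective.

Adding 10 calendar days to 2026-07-29 gives 2026-08-08, which is the last day of the cure period.
The last day of the response period: 31 calendar days after 2026-08-08 is 2026-09-08.
The last day of the standstill period: 7 calendar days after 2026-09-08 is 2026-09-15.
From Tuesday, 2026-09-15, 20 business days (Sep 16, Sep 17, Sep 18, Sep 21, …, Oct 12, Oct 13, Oct 14, skipping weekends and the listed holiday on Oct 1) brings us to Wednesday, 2026-10-14, which is the date termination becomes effective.

2026-10-14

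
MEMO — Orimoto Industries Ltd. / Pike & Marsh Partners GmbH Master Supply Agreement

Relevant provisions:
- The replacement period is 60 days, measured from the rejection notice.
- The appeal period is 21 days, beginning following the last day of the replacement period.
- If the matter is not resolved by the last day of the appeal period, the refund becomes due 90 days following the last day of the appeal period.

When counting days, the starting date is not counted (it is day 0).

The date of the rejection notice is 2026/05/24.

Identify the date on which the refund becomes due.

2026/11/11

Adding 60 calendar days to 2026/05/24 gives 2026/07/23, which is the last day of the replacement period.
Adding 21 calendar days to 2026/07/23 gives 2026/08/13, which is the last day of the appeal period.
The date on which the refund becomes due: 90 calendar days after 2026/08/13 is 2026/11/11.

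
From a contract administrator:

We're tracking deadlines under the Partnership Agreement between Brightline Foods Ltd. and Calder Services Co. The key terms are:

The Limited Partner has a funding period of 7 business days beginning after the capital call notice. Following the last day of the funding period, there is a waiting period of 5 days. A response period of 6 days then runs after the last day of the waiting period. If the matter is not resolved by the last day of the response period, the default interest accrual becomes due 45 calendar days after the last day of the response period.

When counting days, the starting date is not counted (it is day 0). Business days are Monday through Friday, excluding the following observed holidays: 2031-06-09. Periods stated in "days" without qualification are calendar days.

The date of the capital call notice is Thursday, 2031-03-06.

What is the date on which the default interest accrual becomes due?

The last day of the funding period: counting 7 business days from Thursday, 2031-03-06 (Mar 7, Mar 10, Mar 11, Mar 12, Mar 13, Mar 14, Mar 17, skipping weekends) reaches Monday, 2031-03-17.
The last day of the waiting period: 5 calendar days after 2031-03-17 is 2031-03-22.
The last day of the response period: 2031-03-22 + 6 days = 2031-03-28.
The date on which the default interest accrual becomes due: 45 calendar days after 2031-03-28 is 2031-05-12.

2031-05-12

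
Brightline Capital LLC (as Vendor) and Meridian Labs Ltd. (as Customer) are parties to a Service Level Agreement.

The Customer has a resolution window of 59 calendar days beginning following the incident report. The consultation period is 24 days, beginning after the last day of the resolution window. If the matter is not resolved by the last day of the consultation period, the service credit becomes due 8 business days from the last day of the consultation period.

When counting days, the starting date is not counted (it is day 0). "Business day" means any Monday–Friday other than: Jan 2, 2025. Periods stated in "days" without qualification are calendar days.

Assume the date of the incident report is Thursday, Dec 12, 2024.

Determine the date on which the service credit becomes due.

Adding 59 calendar days to Dec 12, 2024 gives Feb 9, 2025, which is the last day of the resolution window.
The last day of the consultation period: 24 calendar days after Feb 9, 2025 is Mar 5, 2025.
From Wednesday, Mar 5, 2025, 8 business days (Mar 6, Mar 7, Mar 10, Mar 11, Mar 12, Mar 13, Mar 14, Mar 17, skipping weekends) brings us to Monday, Mar 17, 2025, which is the date on which the service credit becomes due.

Mar 17, 2025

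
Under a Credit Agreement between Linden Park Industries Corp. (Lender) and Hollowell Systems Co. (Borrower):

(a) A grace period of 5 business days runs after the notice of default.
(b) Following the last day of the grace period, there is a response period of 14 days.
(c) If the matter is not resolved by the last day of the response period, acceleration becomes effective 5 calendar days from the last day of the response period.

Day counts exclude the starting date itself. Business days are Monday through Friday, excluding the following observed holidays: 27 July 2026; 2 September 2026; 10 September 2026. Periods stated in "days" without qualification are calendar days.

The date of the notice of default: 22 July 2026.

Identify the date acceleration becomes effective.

The last day of the grace period: counting 5 business days from Wednesday, 22 July 2026 (Jul 23, Jul 24, Jul 28, Jul 29, Jul 30, skipping weekends and the listed holiday on Jul 27) reaches Thursday, 30 July 2026.
Adding 14 calendar days to 30 July 2026 gives 13 August 2026, which is the last day of the response period.
Adding 5 calendar days to 13 August 2026 gives 18 August 2026, which is the date acceleration becomes effective.

18 August 2026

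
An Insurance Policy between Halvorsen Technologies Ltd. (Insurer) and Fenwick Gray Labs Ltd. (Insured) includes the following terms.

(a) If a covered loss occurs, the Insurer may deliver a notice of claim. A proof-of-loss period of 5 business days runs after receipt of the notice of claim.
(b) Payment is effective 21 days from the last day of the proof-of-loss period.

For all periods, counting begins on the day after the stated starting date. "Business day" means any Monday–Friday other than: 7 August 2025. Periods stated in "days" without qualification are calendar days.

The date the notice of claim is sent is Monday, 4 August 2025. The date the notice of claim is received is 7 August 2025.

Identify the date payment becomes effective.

The last day of the proof-of-loss period: counting 5 business days from Thursday, 7 August 2025 (Aug 8, Aug 11, Aug 12, Aug 13, Aug 14, skipping weekends) reaches Thursday, 14 August 2025.
The date payment becomes effective: 14 August 2025 + 21 days = 4 September 2025.

4 September 2025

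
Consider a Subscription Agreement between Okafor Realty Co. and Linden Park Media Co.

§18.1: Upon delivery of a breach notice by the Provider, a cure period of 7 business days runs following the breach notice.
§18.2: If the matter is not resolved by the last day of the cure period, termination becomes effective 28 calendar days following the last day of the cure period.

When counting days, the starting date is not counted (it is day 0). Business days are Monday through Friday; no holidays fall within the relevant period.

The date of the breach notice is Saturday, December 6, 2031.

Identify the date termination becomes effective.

January 13, 2032

The last day of the cure period: 7 business days after Saturday, December 6, 2031, skipping weekends — Dec 8, Dec 9, Dec 10, Dec 11, Dec 12, Dec 15, Dec 16 — lands on Tuesday, December 16, 2031.
The date termination becomes effective: 28 calendar days after December 16, 2031 is January 13, 2032.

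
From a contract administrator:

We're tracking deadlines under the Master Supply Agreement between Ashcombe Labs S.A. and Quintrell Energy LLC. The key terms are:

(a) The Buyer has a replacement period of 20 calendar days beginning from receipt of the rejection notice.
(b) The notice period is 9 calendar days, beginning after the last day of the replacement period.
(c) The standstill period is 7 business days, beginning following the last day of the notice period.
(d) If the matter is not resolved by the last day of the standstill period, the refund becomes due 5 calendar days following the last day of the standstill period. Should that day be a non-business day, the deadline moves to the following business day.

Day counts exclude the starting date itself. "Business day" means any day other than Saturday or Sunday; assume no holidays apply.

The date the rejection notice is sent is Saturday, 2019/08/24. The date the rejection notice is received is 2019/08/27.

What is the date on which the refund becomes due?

Adding 20 calendar days to 2019/08/27 gives 2019/09/16, which is the last day of the replacement period.
The last day of the notice period: 2019/09/16 + 9 days = 2019/09/25.
The last day of the standstill period: 7 business days after Wednesday, 2019/09/25, skipping weekends — Sep 26, Sep 27, Sep 30, Oct 1, Oct 2, Oct 3, Oct 4 — lands on Friday, 2019/10/04.
The date on which the refund becomes due: 5 calendar days after 2019/10/04 is 2019/10/09. 2019/10/09 is a Wednesday, so no roll-forward applies.

2019/10/09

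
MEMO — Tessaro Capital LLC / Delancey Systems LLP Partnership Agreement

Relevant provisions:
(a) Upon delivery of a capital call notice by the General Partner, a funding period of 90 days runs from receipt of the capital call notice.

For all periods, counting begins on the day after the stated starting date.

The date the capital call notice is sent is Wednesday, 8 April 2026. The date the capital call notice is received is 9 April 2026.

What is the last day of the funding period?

The last day of the funding period: 90 calendar days after 9 April 2026 is 8 July 2026.

8 July 2026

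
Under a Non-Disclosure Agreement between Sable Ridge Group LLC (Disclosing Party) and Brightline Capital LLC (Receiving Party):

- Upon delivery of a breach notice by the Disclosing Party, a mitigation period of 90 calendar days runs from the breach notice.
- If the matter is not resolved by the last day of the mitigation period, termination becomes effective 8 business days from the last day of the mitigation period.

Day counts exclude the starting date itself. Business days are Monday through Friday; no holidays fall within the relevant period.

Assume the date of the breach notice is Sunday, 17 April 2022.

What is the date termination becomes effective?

27 July 2022

Adding 90 calendar days to 17 April 2022 gives 16 July 2022, which is the last day of the mitigation period.
The date termination becomes effective: 8 business days after Saturday, 16 July 2022, skipping weekends — Jul 18, Jul 19, Jul 20, Jul 21, Jul 22, Jul 25, Jul 26, Jul 27 — lands on Wednesday, 27 July 2022.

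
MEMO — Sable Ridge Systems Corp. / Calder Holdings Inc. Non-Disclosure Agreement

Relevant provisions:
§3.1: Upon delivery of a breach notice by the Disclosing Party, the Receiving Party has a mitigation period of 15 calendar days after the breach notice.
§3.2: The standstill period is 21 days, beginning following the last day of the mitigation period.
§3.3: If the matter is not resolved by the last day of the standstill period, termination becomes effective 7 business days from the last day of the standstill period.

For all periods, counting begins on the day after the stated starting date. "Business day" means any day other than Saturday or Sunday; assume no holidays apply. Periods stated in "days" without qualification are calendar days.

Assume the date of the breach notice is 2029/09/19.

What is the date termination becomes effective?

The last day of the mitigation period: 2029/09/19 + 15 days = 2029/10/04.
The last day of the standstill period: 2029/10/04 + 21 days = 2029/10/25.
The date termination becomes effective: counting 7 business days from Thursday, 2029/10/25 (Oct 26, Oct 29, Oct 30, Oct 31, Nov 1, Nov 2, Nov 5, skipping weekends) reaches Monday, 2029/11/05.

2029/11/05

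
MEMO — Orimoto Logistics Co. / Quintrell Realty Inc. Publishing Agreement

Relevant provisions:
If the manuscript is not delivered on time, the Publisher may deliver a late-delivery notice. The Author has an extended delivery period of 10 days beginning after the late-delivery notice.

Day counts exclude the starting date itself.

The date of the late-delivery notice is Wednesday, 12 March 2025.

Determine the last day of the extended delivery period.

The last day of the extended delivery period: 12 March 2025 + 10 days = 22 March 2025.

22 March 2025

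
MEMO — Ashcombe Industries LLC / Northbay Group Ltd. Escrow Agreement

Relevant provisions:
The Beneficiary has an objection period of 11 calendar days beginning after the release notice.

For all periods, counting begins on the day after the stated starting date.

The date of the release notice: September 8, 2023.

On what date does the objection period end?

September 19, 2023

The last day of the objection period: September 8, 2023 + 11 days = September 19, 2023.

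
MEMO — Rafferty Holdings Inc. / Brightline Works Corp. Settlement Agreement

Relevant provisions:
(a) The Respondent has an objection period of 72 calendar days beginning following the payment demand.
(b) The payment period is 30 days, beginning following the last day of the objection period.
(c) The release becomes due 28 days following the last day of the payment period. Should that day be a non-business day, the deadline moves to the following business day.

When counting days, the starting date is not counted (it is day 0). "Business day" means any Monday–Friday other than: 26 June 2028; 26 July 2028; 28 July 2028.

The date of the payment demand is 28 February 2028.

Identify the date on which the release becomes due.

7 July 2028

Adding 72 calendar days to 28 February 2028 gives 10 May 2028, which is the last day of the objection period.
The last day of the payment period: 30 calendar days after 10 May 2028 is 9 June 2028.
The date on which the release becomes due: 9 June 2028 + 28 days = 7 July 2028. 7 July 2028 is a Friday and is not a listed holiday, so no roll-forward applies.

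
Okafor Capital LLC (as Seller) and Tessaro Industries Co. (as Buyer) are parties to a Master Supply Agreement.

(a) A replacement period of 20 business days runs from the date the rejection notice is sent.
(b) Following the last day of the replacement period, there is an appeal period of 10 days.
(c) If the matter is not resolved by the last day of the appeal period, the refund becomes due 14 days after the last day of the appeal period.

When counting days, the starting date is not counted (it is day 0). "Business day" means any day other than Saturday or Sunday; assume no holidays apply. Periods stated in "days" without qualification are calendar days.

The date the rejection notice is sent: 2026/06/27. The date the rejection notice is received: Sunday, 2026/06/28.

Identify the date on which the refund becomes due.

The last day of the replacement period: 20 business days after Saturday, 2026/06/27, skipping weekends — Jun 29, Jun 30, Jul 1, Jul 2, …, Jul 22, Jul 23, Jul 24 — lands on Friday, 2026/07/24.
The last day of the appeal period: 2026/07/24 + 10 days = 2026/08/03.
The date on which the refund becomes due: 14 calendar days after 2026/08/03 is 2026/08/17.

2026/08/17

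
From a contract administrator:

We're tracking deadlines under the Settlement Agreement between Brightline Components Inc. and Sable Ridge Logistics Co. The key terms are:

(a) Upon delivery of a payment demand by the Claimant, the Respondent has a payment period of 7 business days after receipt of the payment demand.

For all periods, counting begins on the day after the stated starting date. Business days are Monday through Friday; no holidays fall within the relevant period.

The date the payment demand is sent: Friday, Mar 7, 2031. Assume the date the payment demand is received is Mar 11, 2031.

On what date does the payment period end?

Mar 20, 2031

The last day of the payment period: 7 business days after Tuesday, Mar 11, 2031, skipping weekends — Mar 12, Mar 13, Mar 14, Mar 17, Mar 18, Mar 19, Mar 20 — lands on Thursday, Mar 20, 2031.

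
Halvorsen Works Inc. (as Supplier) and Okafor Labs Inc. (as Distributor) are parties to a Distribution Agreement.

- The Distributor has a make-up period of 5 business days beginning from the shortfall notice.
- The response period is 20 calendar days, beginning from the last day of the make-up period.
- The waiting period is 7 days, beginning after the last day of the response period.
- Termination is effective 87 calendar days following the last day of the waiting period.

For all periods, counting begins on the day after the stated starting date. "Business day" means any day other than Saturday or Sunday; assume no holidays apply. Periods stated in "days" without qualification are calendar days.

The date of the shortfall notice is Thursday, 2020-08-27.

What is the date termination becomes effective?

From Thursday, 2020-08-27, 5 business days (Aug 28, Aug 31, Sep 1, Sep 2, Sep 3, skipping weekends) brings us to Thursday, 2020-09-03, which is the last day of the make-up period.
Adding 20 calendar days to 2020-09-03 gives 2020-09-23, which is the last day of the response period.
The last day of the waiting period: 2020-09-23 + 7 days = 2020-09-30.
Adding 87 calendar days to 2020-09-30 gives 2020-12-26, which is the date termination becomes effective.

2020-12-26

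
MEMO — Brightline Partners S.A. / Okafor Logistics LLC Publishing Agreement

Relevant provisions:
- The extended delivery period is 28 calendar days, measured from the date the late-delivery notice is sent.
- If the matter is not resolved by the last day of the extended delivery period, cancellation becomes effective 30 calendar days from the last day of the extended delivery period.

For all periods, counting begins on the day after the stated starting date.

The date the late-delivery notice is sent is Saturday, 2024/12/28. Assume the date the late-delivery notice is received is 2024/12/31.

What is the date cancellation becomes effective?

The last day of the extended delivery period: 2024/12/28 + 28 days = 2025/01/25.
The date cancellation becomes effective: 30 calendar days after 2025/01/25 is 2025/02/24.

2025/02/24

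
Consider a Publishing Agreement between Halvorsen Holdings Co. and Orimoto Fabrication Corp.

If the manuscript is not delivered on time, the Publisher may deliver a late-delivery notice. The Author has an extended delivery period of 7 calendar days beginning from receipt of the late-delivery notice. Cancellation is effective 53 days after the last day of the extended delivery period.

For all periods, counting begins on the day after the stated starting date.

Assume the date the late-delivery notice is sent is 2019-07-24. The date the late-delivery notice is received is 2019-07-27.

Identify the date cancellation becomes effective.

Adding 7 calendar days to 2019-07-27 gives 2019-08-03, which is the last day of the extended delivery period.
The date cancellation becomes effective: 53 calendar days after 2019-08-03 is 2019-09-25.

2019-09-25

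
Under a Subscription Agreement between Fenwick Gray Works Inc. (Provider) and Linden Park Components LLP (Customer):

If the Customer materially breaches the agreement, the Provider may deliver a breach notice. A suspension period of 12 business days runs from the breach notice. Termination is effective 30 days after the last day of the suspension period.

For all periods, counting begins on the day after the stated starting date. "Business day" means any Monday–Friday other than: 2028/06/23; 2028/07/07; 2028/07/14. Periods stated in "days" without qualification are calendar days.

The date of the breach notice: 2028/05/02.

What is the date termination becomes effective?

The last day of the suspension period: 12 business days after Tuesday, 2028/05/02, skipping weekends — May 3, May 4, May 5, May 8, …, May 16, May 17, May 18 — lands on Thursday, 2028/05/18.
The date termination becomes effective: 2028/05/18 + 30 days = 2028/06/17.

2028/06/17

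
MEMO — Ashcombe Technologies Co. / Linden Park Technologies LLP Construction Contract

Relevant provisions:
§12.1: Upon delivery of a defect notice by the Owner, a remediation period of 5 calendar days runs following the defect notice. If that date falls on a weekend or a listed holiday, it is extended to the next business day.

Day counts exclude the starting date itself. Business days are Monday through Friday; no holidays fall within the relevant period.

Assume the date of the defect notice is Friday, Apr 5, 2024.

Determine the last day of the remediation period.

The last day of the remediation period: 5 calendar days after Apr 5, 2024 is Apr 10, 2024. Apr 10, 2024 is a Wednesday, so no roll-forward applies.

Apr 10, 2024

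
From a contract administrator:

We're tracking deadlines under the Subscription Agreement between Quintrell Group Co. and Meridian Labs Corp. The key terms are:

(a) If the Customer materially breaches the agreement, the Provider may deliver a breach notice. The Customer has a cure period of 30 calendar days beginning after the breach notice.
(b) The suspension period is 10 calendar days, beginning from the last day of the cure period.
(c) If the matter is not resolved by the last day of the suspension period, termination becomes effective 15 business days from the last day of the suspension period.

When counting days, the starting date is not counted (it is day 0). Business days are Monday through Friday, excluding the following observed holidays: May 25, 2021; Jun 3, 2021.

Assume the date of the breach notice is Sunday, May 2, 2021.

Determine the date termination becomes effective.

Jul 2, 2021

The last day of the cure period: May 2, 2021 + 30 days = Jun 1, 2021.
The last day of the suspension period: Jun 1, 2021 + 10 days = Jun 11, 2021.
The date termination becomes effective: 15 business days after Friday, Jun 11, 2021, skipping weekends — Jun 14, Jun 15, Jun 16, Jun 17, …, Jun 30, Jul 1, Jul 2 — lands on Friday, Jul 2, 2021.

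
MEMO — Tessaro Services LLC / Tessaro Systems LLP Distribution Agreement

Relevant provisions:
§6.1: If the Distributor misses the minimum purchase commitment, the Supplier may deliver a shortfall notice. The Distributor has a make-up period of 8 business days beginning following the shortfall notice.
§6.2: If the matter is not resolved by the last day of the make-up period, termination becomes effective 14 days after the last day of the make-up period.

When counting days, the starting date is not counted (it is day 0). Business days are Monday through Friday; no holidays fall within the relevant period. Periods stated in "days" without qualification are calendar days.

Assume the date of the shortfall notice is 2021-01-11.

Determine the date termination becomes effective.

The last day of the make-up period: 8 business days after Monday, 2021-01-11, skipping weekends — Jan 12, Jan 13, Jan 14, Jan 15, Jan 18, Jan 19, Jan 20, Jan 21 — lands on Thursday, 2021-01-21.
The date termination becomes effective: 2021-01-21 + 14 days = 2021-02-04.

2021-02-04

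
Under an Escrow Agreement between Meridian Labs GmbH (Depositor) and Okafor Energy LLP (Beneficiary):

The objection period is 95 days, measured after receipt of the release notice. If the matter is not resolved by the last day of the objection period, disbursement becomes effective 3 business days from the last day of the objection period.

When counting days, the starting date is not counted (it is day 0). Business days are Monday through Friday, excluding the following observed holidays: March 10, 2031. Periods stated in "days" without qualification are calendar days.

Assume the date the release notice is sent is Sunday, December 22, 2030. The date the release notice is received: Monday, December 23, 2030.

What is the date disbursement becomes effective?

The last day of the objection period: December 23, 2030 + 95 days = March 28, 2031.
The date disbursement becomes effective: 3 business days after Friday, March 28, 2031, skipping weekends — Mar 31, Apr 1, Apr 2 — lands on Wednesday, April 2, 2031.

April 2, 2031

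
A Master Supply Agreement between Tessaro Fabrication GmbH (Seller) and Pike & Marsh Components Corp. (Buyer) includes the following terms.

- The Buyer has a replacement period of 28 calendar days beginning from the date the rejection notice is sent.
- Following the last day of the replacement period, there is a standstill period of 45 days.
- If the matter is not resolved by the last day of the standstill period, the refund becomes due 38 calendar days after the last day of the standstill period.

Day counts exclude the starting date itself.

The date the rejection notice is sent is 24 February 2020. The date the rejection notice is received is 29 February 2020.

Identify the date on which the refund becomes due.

14 June 2020

The last day of the replacement period: 28 calendar days after 24 February 2020 is 23 March 2020.
The last day of the standstill period: 23 March 2020 + 45 days = 7 May 2020.
The date on which the refund becomes due: 7 May 2020 + 38 days = 14 June 2020.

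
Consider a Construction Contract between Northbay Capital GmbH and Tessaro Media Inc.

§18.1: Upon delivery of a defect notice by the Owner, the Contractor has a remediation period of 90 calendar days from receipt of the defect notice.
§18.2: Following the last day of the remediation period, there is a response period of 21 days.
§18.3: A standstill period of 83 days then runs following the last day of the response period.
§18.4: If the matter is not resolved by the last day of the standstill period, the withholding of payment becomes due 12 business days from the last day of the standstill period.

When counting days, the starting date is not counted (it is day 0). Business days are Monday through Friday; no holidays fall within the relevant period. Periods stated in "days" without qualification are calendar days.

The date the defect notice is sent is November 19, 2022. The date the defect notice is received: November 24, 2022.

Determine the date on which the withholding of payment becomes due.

June 22, 2023

The last day of the remediation period: 90 calendar days after November 24, 2022 is February 22, 2023.
Adding 21 calendar days to February 22, 2023 gives March 15, 2023, which is the last day of the response period.
Adding 83 calendar days to March 15, 2023 gives June 6, 2023, which is the last day of the standstill period.
The date on which the withholding of payment becomes due: 12 business days after Tuesday, June 6, 2023, skipping weekends — Jun 7, Jun 8, Jun 9, Jun 12, …, Jun 20, Jun 21, Jun 22 — lands on Thursday, June 22, 2023.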